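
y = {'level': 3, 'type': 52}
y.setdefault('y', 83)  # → 83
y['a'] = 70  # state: {'level': 3, 'type': 52, 'y': 83, 'a': 70}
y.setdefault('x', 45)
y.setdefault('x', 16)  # 45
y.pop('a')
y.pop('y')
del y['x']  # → {'level': 3, 'type': 52}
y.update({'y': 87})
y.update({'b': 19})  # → {'level': 3, 'type': 52, 'y': 87, 'b': 19}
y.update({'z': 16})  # {'level': 3, 'type': 52, 'y': 87, 'b': 19, 'z': 16}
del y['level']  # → {'type': 52, 'y': 87, 'b': 19, 'z': 16}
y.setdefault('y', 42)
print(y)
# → {'type': 52, 'y': 87, 'b': 19, 'z': 16}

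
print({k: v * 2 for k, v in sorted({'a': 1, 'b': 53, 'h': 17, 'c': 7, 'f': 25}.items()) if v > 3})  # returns {'b': 106, 'c': 14, 'f': 50, 'h': 34}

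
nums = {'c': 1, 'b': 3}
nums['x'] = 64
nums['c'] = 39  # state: {'c': 39, 'b': 3, 'x': 64}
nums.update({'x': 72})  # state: {'c': 39, 'b': 3, 'x': 72}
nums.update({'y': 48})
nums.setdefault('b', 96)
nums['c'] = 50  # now {'c': 50, 'b': 3, 'x': 72, 'y': 48}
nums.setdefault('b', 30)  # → 3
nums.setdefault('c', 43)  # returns 50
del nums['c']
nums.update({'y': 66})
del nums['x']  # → {'b': 3, 'y': 66}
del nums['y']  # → {'b': 3}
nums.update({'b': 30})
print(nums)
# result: {'b': 30}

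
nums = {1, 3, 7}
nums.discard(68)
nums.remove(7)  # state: {1, 3}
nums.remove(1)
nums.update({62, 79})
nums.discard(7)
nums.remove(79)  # {3, 62}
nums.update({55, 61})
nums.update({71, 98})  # {3, 55, 61, 62, 71, 98}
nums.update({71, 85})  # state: {3, 55, 61, 62, 71, 85, 98}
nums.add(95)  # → {3, 55, 61, 62, 71, 85, 95, 98}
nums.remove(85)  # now {3, 55, 61, 62, 71, 95, 98}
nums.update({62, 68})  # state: {3, 55, 61, 62, 68, 71, 95, 98}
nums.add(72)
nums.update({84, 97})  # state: {3, 55, 61, 62, 68, 71, 72, 84, 95, 97, 98}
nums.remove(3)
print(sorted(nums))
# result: [55, 61, 62, 68, 71, 72, 84, 95, 97, 98]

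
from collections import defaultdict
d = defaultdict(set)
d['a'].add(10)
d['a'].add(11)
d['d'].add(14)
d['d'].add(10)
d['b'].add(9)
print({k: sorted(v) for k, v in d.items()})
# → {'a': [10, 11], 'd': [10, 14], 'b': [9]}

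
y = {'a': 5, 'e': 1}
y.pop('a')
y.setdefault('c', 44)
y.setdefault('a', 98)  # 98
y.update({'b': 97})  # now {'e': 1, 'c': 44, 'a': 98, 'b': 97}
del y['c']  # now {'e': 1, 'a': 98, 'b': 97}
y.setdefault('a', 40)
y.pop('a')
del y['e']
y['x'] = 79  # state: {'b': 97, 'x': 79}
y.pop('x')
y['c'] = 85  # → {'b': 97, 'c': 85}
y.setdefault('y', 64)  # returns 64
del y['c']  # {'b': 97, 'y': 64}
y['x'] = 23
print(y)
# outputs {'b': 97, 'y': 64, 'x': 23}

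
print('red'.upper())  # RED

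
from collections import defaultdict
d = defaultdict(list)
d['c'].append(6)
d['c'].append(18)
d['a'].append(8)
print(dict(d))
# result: {'c': [6, 18], 'a': [8]}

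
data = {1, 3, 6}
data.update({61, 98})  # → {1, 3, 6, 61, 98}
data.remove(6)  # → {1, 3, 61, 98}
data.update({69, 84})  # {1, 3, 61, 69, 84, 98}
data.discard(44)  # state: {1, 3, 61, 69, 84, 98}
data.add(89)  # {1, 3, 61, 69, 84, 89, 98}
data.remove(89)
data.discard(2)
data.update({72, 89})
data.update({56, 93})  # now {1, 3, 56, 61, 69, 72, 84, 89, 93, 98}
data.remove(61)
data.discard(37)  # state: {1, 3, 56, 69, 72, 84, 89, 93, 98}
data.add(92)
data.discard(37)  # {1, 3, 56, 69, 72, 84, 89, 92, 93, 98}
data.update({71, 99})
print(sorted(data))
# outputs [1, 3, 56, 69, 71, 72, 84, 89, 92, 93, 98, 99]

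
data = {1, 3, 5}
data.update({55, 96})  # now {1, 3, 5, 55, 96}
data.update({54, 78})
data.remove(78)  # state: {1, 3, 5, 54, 55, 96}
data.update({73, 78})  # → {1, 3, 5, 54, 55, 73, 78, 96}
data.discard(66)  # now {1, 3, 5, 54, 55, 73, 78, 96}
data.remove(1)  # {3, 5, 54, 55, 73, 78, 96}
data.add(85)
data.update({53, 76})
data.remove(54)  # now {3, 5, 53, 55, 73, 76, 78, 85, 96}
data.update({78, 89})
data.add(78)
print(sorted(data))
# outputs [3, 5, 53, 55, 73, 76, 78, 85, 89, 96]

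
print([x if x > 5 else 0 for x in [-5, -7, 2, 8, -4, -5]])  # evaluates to [0, 0, 0, 8, 0, 0]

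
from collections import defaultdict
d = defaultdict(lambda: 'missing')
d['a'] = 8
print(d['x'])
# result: missing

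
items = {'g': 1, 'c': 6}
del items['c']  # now {'g': 1}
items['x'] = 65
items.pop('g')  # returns 1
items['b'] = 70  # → {'x': 65, 'b': 70}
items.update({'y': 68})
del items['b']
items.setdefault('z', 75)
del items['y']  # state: {'x': 65, 'z': 75}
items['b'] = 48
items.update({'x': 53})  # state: {'x': 53, 'z': 75, 'b': 48}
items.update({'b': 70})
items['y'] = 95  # {'x': 53, 'z': 75, 'b': 70, 'y': 95}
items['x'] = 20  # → {'x': 20, 'z': 75, 'b': 70, 'y': 95}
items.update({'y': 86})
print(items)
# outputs {'x': 20, 'z': 75, 'b': 70, 'y': 86}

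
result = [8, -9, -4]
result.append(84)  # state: [8, -9, -4, 84]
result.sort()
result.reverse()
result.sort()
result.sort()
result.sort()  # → [-9, -4, 8, 84]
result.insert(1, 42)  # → [-9, 42, -4, 8, 84]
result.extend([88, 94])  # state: [-9, 42, -4, 8, 84, 88, 94]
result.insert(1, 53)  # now [-9, 53, 42, -4, 8, 84, 88, 94]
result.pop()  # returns 94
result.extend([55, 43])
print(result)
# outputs [-9, 53, 42, -4, 8, 84, 88, 55, 43]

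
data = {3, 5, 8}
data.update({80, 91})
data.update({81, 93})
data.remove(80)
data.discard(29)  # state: {3, 5, 8, 81, 91, 93}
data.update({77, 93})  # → {3, 5, 8, 77, 81, 91, 93}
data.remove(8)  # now {3, 5, 77, 81, 91, 93}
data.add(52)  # {3, 5, 52, 77, 81, 91, 93}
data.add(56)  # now {3, 5, 52, 56, 77, 81, 91, 93}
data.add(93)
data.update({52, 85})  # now {3, 5, 52, 56, 77, 81, 85, 91, 93}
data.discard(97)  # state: {3, 5, 52, 56, 77, 81, 85, 91, 93}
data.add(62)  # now {3, 5, 52, 56, 62, 77, 81, 85, 91, 93}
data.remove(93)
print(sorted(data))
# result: [3, 5, 52, 56, 62, 77, 81, 85, 91]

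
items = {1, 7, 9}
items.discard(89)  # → {1, 7, 9}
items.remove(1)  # {7, 9}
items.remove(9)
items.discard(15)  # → {7}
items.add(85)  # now {7, 85}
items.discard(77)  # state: {7, 85}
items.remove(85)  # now {7}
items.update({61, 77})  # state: {7, 61, 77}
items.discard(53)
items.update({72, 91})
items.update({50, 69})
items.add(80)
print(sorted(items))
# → [7, 50, 61, 69, 72, 77, 80, 91]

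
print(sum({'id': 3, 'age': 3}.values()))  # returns 6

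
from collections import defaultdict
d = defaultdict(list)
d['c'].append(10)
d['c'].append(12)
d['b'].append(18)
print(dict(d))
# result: {'c': [10, 12], 'b': [18]}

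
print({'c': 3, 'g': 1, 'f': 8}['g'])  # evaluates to 1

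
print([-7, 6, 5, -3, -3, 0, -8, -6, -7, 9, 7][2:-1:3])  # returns [5, 0, -7]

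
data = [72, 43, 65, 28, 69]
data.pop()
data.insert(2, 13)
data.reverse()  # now [28, 65, 13, 43, 72]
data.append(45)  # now [28, 65, 13, 43, 72, 45]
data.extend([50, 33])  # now [28, 65, 13, 43, 72, 45, 50, 33]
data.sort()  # [13, 28, 33, 43, 45, 50, 65, 72]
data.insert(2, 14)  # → [13, 28, 14, 33, 43, 45, 50, 65, 72]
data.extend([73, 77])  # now [13, 28, 14, 33, 43, 45, 50, 65, 72, 73, 77]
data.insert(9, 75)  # [13, 28, 14, 33, 43, 45, 50, 65, 72, 75, 73, 77]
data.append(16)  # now [13, 28, 14, 33, 43, 45, 50, 65, 72, 75, 73, 77, 16]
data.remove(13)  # [28, 14, 33, 43, 45, 50, 65, 72, 75, 73, 77, 16]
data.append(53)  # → [28, 14, 33, 43, 45, 50, 65, 72, 75, 73, 77, 16, 53]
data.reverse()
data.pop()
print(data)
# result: [53, 16, 77, 73, 75, 72, 65, 50, 45, 43, 33, 14]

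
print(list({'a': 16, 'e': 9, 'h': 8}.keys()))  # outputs ['a', 'e', 'h']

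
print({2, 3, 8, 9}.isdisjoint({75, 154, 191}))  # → True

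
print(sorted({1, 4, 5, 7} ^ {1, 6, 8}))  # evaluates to [4, 5, 6, 7, 8]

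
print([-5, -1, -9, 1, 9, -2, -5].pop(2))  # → -9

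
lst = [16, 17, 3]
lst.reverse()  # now [3, 17, 16]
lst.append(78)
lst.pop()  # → 78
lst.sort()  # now [3, 16, 17]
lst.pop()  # 17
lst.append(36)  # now [3, 16, 36]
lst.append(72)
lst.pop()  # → 72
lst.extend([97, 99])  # [3, 16, 36, 97, 99]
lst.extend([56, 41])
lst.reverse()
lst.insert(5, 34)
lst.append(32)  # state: [41, 56, 99, 97, 36, 34, 16, 3, 32]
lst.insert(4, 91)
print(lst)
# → [41, 56, 99, 97, 91, 36, 34, 16, 3, 32]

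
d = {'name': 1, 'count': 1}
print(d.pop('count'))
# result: 1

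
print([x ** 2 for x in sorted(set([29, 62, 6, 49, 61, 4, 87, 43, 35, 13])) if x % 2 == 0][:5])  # [16, 36, 3844]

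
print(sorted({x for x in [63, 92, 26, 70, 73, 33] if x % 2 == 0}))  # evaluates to [26, 70, 92]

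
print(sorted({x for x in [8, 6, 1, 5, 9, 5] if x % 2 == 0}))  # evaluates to [6, 8]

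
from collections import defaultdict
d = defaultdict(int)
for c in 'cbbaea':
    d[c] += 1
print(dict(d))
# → {'c': 1, 'b': 2, 'a': 2, 'e': 1}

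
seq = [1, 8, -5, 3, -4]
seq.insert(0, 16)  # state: [16, 1, 8, -5, 3, -4]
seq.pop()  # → -4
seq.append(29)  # [16, 1, 8, -5, 3, 29]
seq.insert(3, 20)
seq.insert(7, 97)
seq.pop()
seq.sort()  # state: [-5, 1, 3, 8, 16, 20, 29]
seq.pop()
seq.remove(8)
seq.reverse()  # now [20, 16, 3, 1, -5]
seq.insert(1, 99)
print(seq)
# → [20, 99, 16, 3, 1, -5]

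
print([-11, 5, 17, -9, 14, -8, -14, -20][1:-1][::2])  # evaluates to [5, -9, -8]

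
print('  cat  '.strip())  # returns cat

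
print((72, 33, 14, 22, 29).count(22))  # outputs 1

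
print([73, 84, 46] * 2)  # [73, 84, 46, 73, 84, 46]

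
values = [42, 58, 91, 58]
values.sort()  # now [42, 58, 58, 91]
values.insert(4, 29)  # [42, 58, 58, 91, 29]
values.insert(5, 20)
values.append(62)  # [42, 58, 58, 91, 29, 20, 62]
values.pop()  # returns 62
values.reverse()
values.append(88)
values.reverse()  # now [88, 42, 58, 58, 91, 29, 20]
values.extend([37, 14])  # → [88, 42, 58, 58, 91, 29, 20, 37, 14]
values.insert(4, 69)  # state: [88, 42, 58, 58, 69, 91, 29, 20, 37, 14]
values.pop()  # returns 14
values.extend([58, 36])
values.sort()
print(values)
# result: [20, 29, 36, 37, 42, 58, 58, 58, 69, 88, 91]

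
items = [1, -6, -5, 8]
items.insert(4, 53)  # [1, -6, -5, 8, 53]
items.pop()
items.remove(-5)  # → [1, -6, 8]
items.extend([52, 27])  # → [1, -6, 8, 52, 27]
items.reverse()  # [27, 52, 8, -6, 1]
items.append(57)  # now [27, 52, 8, -6, 1, 57]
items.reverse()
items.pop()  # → 27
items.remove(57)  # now [1, -6, 8, 52]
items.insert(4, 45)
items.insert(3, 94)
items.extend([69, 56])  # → [1, -6, 8, 94, 52, 45, 69, 56]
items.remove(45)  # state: [1, -6, 8, 94, 52, 69, 56]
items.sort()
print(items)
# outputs [-6, 1, 8, 52, 56, 69, 94]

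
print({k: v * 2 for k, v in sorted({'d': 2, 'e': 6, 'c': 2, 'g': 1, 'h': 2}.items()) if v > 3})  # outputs {'e': 12}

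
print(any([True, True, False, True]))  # True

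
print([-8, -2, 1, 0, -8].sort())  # None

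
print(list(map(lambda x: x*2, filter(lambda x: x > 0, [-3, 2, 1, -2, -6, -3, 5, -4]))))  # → [4, 2, 10]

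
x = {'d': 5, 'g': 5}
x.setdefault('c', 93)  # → 93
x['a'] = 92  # {'d': 5, 'g': 5, 'c': 93, 'a': 92}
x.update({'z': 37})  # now {'d': 5, 'g': 5, 'c': 93, 'a': 92, 'z': 37}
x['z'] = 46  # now {'d': 5, 'g': 5, 'c': 93, 'a': 92, 'z': 46}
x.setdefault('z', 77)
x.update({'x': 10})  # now {'d': 5, 'g': 5, 'c': 93, 'a': 92, 'z': 46, 'x': 10}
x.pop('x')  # 10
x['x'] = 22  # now {'d': 5, 'g': 5, 'c': 93, 'a': 92, 'z': 46, 'x': 22}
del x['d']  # {'g': 5, 'c': 93, 'a': 92, 'z': 46, 'x': 22}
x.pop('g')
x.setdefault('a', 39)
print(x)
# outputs {'c': 93, 'a': 92, 'z': 46, 'x': 22}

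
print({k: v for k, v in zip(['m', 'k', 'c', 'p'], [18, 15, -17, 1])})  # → {'m': 18, 'k': 15, 'c': -17, 'p': 1}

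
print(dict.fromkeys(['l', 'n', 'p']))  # {'l': None, 'n': None, 'p': None}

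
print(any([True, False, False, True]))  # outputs True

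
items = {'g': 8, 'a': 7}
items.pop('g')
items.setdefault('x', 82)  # 82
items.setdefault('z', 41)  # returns 41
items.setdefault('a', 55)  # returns 7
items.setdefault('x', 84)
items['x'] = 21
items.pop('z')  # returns 41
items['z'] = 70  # {'a': 7, 'x': 21, 'z': 70}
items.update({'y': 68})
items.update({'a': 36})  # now {'a': 36, 'x': 21, 'z': 70, 'y': 68}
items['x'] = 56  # {'a': 36, 'x': 56, 'z': 70, 'y': 68}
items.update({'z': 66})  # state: {'a': 36, 'x': 56, 'z': 66, 'y': 68}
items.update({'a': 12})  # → {'a': 12, 'x': 56, 'z': 66, 'y': 68}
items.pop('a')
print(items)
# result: {'x': 56, 'z': 66, 'y': 68}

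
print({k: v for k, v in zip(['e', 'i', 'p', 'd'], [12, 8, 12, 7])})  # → {'e': 12, 'i': 8, 'p': 12, 'd': 7}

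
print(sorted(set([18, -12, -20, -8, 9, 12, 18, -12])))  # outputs [-20, -12, -8, 9, 12, 18]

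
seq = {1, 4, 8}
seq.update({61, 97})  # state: {1, 4, 8, 61, 97}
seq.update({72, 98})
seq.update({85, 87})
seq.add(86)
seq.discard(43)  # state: {1, 4, 8, 61, 72, 85, 86, 87, 97, 98}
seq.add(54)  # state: {1, 4, 8, 54, 61, 72, 85, 86, 87, 97, 98}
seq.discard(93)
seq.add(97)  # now {1, 4, 8, 54, 61, 72, 85, 86, 87, 97, 98}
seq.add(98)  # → {1, 4, 8, 54, 61, 72, 85, 86, 87, 97, 98}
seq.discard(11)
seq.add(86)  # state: {1, 4, 8, 54, 61, 72, 85, 86, 87, 97, 98}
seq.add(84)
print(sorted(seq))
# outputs [1, 4, 8, 54, 61, 72, 84, 85, 86, 87, 97, 98]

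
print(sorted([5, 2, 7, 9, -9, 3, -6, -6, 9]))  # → [-9, -6, -6, 2, 3, 5, 7, 9, 9]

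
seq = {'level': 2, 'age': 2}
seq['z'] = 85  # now {'level': 2, 'age': 2, 'z': 85}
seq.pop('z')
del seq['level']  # {'age': 2}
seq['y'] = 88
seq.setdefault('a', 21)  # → 21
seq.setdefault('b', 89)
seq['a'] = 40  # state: {'age': 2, 'y': 88, 'a': 40, 'b': 89}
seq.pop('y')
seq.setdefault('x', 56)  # 56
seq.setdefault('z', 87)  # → 87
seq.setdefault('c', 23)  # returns 23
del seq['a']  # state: {'age': 2, 'b': 89, 'x': 56, 'z': 87, 'c': 23}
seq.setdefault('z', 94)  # 87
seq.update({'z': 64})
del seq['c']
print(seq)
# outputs {'age': 2, 'b': 89, 'x': 56, 'z': 64}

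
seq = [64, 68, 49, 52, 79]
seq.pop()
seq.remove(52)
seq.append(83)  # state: [64, 68, 49, 83]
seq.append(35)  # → [64, 68, 49, 83, 35]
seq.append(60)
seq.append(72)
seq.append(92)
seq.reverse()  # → [92, 72, 60, 35, 83, 49, 68, 64]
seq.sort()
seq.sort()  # [35, 49, 60, 64, 68, 72, 83, 92]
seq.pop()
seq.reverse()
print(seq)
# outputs [83, 72, 68, 64, 60, 49, 35]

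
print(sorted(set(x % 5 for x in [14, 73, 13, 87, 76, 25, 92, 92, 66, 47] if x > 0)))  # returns [0, 1, 2, 3, 4]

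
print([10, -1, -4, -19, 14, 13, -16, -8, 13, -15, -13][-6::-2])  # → [13, -19, -1]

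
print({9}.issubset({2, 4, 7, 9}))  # True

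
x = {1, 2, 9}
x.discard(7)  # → {1, 2, 9}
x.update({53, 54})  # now {1, 2, 9, 53, 54}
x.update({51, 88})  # {1, 2, 9, 51, 53, 54, 88}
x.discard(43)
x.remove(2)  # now {1, 9, 51, 53, 54, 88}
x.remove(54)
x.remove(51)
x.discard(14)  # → {1, 9, 53, 88}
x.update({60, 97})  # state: {1, 9, 53, 60, 88, 97}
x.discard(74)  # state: {1, 9, 53, 60, 88, 97}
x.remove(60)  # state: {1, 9, 53, 88, 97}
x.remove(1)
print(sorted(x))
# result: [9, 53, 88, 97]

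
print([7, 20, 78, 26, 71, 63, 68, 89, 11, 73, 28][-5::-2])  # [68, 71, 78, 7]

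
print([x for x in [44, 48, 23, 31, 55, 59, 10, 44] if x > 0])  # [44, 48, 23, 31, 55, 59, 10, 44]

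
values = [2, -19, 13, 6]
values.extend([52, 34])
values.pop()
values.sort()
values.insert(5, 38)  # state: [-19, 2, 6, 13, 52, 38]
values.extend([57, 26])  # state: [-19, 2, 6, 13, 52, 38, 57, 26]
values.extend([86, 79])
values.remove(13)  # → [-19, 2, 6, 52, 38, 57, 26, 86, 79]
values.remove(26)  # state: [-19, 2, 6, 52, 38, 57, 86, 79]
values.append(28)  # [-19, 2, 6, 52, 38, 57, 86, 79, 28]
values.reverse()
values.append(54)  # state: [28, 79, 86, 57, 38, 52, 6, 2, -19, 54]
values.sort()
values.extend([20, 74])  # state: [-19, 2, 6, 28, 38, 52, 54, 57, 79, 86, 20, 74]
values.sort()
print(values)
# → [-19, 2, 6, 20, 28, 38, 52, 54, 57, 74, 79, 86]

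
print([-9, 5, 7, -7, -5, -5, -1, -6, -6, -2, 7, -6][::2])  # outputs [-9, 7, -5, -1, -6, 7]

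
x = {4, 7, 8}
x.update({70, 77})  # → {4, 7, 8, 70, 77}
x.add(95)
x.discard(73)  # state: {4, 7, 8, 70, 77, 95}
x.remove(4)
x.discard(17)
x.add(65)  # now {7, 8, 65, 70, 77, 95}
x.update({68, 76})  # {7, 8, 65, 68, 70, 76, 77, 95}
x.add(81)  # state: {7, 8, 65, 68, 70, 76, 77, 81, 95}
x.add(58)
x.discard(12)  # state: {7, 8, 58, 65, 68, 70, 76, 77, 81, 95}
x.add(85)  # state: {7, 8, 58, 65, 68, 70, 76, 77, 81, 85, 95}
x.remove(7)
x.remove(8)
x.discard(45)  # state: {58, 65, 68, 70, 76, 77, 81, 85, 95}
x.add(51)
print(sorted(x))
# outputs [51, 58, 65, 68, 70, 76, 77, 81, 85, 95]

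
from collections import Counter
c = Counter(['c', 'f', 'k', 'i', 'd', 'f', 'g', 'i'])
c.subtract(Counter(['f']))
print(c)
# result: Counter({'i': 2, 'c': 1, 'f': 1, 'k': 1, 'd': 1, 'g': 1})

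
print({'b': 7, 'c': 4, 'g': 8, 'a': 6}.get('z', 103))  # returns 103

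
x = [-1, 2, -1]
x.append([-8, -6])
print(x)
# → [-1, 2, -1, [-8, -6]]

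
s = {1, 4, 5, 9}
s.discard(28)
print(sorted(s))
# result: [1, 4, 5, 9]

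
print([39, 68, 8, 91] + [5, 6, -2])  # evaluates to [39, 68, 8, 91, 5, 6, -2]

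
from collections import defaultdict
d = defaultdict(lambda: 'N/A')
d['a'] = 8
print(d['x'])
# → N/A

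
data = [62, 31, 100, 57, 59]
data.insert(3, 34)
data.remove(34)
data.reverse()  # [59, 57, 100, 31, 62]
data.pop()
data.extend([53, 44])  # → [59, 57, 100, 31, 53, 44]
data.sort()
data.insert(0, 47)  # [47, 31, 44, 53, 57, 59, 100]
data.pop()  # 100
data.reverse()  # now [59, 57, 53, 44, 31, 47]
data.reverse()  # [47, 31, 44, 53, 57, 59]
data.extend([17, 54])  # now [47, 31, 44, 53, 57, 59, 17, 54]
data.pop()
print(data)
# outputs [47, 31, 44, 53, 57, 59, 17]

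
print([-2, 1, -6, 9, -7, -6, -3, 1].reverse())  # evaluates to None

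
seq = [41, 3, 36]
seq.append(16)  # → [41, 3, 36, 16]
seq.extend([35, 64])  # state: [41, 3, 36, 16, 35, 64]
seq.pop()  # 64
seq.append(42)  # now [41, 3, 36, 16, 35, 42]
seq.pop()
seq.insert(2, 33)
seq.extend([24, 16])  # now [41, 3, 33, 36, 16, 35, 24, 16]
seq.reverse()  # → [16, 24, 35, 16, 36, 33, 3, 41]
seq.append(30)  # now [16, 24, 35, 16, 36, 33, 3, 41, 30]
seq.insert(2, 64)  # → [16, 24, 64, 35, 16, 36, 33, 3, 41, 30]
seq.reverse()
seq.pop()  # 16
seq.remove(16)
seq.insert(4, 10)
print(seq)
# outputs [30, 41, 3, 33, 10, 36, 35, 64, 24]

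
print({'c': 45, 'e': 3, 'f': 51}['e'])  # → 3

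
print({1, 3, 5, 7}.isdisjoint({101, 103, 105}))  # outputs True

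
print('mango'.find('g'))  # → 3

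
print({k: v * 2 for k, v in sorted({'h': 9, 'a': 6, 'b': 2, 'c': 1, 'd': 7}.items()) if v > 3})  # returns {'a': 12, 'd': 14, 'h': 18}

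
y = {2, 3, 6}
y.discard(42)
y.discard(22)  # {2, 3, 6}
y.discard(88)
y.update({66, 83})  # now {2, 3, 6, 66, 83}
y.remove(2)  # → {3, 6, 66, 83}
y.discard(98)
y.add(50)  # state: {3, 6, 50, 66, 83}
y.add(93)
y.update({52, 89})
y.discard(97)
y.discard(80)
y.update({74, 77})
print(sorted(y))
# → [3, 6, 50, 52, 66, 74, 77, 83, 89, 93]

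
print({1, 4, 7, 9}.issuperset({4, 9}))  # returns True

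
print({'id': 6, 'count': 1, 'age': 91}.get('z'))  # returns None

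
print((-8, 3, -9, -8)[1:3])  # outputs (3, -9)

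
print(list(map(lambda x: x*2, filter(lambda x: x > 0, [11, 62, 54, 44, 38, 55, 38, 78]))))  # [22, 124, 108, 88, 76, 110, 76, 156]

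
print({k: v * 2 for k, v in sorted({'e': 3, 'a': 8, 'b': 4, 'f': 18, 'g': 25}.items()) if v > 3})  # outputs {'a': 16, 'b': 8, 'f': 36, 'g': 50}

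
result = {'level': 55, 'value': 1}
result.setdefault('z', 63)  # 63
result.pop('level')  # 55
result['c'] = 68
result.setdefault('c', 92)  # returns 68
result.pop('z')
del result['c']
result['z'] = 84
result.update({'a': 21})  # {'value': 1, 'z': 84, 'a': 21}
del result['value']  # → {'z': 84, 'a': 21}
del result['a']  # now {'z': 84}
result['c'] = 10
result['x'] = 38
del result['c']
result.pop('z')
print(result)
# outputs {'x': 38}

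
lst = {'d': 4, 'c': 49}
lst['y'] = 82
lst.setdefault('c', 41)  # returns 49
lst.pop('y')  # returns 82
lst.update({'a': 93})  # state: {'d': 4, 'c': 49, 'a': 93}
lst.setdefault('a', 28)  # 93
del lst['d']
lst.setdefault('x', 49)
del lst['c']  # {'a': 93, 'x': 49}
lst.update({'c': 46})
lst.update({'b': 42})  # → {'a': 93, 'x': 49, 'c': 46, 'b': 42}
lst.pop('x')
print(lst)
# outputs {'a': 93, 'c': 46, 'b': 42}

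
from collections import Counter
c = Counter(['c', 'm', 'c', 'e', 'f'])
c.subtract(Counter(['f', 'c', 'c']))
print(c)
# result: Counter({'m': 1, 'e': 1, 'c': 0, 'f': 0})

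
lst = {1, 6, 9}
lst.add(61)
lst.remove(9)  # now {1, 6, 61}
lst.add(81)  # {1, 6, 61, 81}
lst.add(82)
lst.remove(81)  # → {1, 6, 61, 82}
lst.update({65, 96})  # {1, 6, 61, 65, 82, 96}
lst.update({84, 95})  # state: {1, 6, 61, 65, 82, 84, 95, 96}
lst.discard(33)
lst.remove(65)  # {1, 6, 61, 82, 84, 95, 96}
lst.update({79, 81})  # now {1, 6, 61, 79, 81, 82, 84, 95, 96}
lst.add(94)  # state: {1, 6, 61, 79, 81, 82, 84, 94, 95, 96}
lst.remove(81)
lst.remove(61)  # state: {1, 6, 79, 82, 84, 94, 95, 96}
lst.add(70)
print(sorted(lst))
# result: [1, 6, 70, 79, 82, 84, 94, 95, 96]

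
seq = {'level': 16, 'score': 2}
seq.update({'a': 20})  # {'level': 16, 'score': 2, 'a': 20}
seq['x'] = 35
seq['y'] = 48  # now {'level': 16, 'score': 2, 'a': 20, 'x': 35, 'y': 48}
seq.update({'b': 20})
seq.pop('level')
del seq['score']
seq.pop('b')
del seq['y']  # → {'a': 20, 'x': 35}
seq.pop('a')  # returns 20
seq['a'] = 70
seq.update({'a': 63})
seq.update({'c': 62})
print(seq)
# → {'x': 35, 'a': 63, 'c': 62}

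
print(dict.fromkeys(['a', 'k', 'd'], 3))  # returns {'a': 3, 'k': 3, 'd': 3}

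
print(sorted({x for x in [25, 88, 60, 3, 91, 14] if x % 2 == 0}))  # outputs [14, 60, 88]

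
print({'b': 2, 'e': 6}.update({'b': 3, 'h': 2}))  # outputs None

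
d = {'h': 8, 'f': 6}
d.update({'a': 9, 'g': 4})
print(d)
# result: {'h': 8, 'f': 6, 'a': 9, 'g': 4}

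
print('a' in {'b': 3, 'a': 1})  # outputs True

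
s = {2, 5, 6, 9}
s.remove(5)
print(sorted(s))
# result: [2, 6, 9]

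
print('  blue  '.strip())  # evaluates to blue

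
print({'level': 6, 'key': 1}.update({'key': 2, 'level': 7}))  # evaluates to None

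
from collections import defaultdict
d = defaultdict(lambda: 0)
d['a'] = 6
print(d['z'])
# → 0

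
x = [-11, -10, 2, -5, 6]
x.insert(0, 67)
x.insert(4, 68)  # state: [67, -11, -10, 2, 68, -5, 6]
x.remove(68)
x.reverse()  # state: [6, -5, 2, -10, -11, 67]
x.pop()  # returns 67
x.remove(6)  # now [-5, 2, -10, -11]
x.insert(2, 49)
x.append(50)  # [-5, 2, 49, -10, -11, 50]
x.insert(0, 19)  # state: [19, -5, 2, 49, -10, -11, 50]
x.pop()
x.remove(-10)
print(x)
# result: [19, -5, 2, 49, -11]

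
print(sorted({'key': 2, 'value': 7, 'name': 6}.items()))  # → [('key', 2), ('name', 6), ('value', 7)]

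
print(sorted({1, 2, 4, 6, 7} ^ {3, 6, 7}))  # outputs [1, 2, 3, 4]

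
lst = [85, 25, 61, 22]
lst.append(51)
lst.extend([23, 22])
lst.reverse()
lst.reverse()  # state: [85, 25, 61, 22, 51, 23, 22]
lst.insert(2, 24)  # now [85, 25, 24, 61, 22, 51, 23, 22]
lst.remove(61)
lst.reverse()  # [22, 23, 51, 22, 24, 25, 85]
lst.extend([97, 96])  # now [22, 23, 51, 22, 24, 25, 85, 97, 96]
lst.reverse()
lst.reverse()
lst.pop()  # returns 96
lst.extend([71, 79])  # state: [22, 23, 51, 22, 24, 25, 85, 97, 71, 79]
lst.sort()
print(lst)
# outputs [22, 22, 23, 24, 25, 51, 71, 79, 85, 97]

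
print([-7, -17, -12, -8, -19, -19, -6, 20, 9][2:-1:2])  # [-12, -19, -6]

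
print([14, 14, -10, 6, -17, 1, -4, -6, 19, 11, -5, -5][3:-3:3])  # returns [6, -4]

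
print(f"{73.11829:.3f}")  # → 73.118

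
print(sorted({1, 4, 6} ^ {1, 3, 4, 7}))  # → [3, 6, 7]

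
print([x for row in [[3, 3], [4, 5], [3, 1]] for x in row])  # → [3, 3, 4, 5, 3, 1]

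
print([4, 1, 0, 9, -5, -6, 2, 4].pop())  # 4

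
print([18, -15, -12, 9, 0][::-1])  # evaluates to [0, 9, -12, -15, 18]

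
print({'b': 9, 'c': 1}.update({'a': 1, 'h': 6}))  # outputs None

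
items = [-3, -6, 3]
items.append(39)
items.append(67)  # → [-3, -6, 3, 39, 67]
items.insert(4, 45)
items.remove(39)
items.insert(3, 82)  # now [-3, -6, 3, 82, 45, 67]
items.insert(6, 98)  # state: [-3, -6, 3, 82, 45, 67, 98]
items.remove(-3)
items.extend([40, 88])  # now [-6, 3, 82, 45, 67, 98, 40, 88]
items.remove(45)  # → [-6, 3, 82, 67, 98, 40, 88]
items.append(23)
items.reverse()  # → [23, 88, 40, 98, 67, 82, 3, -6]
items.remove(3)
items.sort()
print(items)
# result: [-6, 23, 40, 67, 82, 88, 98]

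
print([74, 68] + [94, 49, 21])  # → [74, 68, 94, 49, 21]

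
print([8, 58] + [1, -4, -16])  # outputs [8, 58, 1, -4, -16]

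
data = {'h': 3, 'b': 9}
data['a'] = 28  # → {'h': 3, 'b': 9, 'a': 28}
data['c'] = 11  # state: {'h': 3, 'b': 9, 'a': 28, 'c': 11}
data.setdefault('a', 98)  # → 28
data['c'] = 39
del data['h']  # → {'b': 9, 'a': 28, 'c': 39}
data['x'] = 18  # {'b': 9, 'a': 28, 'c': 39, 'x': 18}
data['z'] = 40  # {'b': 9, 'a': 28, 'c': 39, 'x': 18, 'z': 40}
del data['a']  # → {'b': 9, 'c': 39, 'x': 18, 'z': 40}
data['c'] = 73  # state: {'b': 9, 'c': 73, 'x': 18, 'z': 40}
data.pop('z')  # 40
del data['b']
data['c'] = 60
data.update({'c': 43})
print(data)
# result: {'c': 43, 'x': 18}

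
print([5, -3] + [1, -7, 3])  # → [5, -3, 1, -7, 3]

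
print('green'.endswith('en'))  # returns True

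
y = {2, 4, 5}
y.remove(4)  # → {2, 5}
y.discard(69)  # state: {2, 5}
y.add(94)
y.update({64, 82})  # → {2, 5, 64, 82, 94}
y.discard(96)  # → {2, 5, 64, 82, 94}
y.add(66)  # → {2, 5, 64, 66, 82, 94}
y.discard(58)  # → {2, 5, 64, 66, 82, 94}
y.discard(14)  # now {2, 5, 64, 66, 82, 94}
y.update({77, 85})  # {2, 5, 64, 66, 77, 82, 85, 94}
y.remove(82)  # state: {2, 5, 64, 66, 77, 85, 94}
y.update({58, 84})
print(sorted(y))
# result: [2, 5, 58, 64, 66, 77, 84, 85, 94]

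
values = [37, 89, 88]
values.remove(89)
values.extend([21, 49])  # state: [37, 88, 21, 49]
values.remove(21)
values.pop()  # 49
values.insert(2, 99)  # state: [37, 88, 99]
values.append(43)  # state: [37, 88, 99, 43]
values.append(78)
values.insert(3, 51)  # [37, 88, 99, 51, 43, 78]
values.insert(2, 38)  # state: [37, 88, 38, 99, 51, 43, 78]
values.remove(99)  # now [37, 88, 38, 51, 43, 78]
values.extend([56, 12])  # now [37, 88, 38, 51, 43, 78, 56, 12]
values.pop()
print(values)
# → [37, 88, 38, 51, 43, 78, 56]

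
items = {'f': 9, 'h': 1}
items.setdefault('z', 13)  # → 13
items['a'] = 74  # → {'f': 9, 'h': 1, 'z': 13, 'a': 74}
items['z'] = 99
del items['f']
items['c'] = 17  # {'h': 1, 'z': 99, 'a': 74, 'c': 17}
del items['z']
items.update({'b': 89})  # {'h': 1, 'a': 74, 'c': 17, 'b': 89}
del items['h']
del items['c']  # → {'a': 74, 'b': 89}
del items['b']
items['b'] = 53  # {'a': 74, 'b': 53}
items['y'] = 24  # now {'a': 74, 'b': 53, 'y': 24}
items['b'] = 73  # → {'a': 74, 'b': 73, 'y': 24}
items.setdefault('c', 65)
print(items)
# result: {'a': 74, 'b': 73, 'y': 24, 'c': 65}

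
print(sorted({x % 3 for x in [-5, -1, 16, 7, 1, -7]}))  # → [1, 2]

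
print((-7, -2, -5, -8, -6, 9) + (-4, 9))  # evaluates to (-7, -2, -5, -8, -6, 9, -4, 9)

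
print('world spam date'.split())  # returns ['world', 'spam', 'date']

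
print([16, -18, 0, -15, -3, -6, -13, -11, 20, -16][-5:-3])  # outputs [-6, -13]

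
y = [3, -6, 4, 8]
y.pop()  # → 8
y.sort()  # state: [-6, 3, 4]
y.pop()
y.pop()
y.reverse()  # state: [-6]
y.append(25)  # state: [-6, 25]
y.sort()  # [-6, 25]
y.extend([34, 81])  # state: [-6, 25, 34, 81]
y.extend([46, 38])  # [-6, 25, 34, 81, 46, 38]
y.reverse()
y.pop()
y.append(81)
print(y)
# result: [38, 46, 81, 34, 25, 81]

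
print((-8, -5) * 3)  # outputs (-8, -5, -8, -5, -8, -5)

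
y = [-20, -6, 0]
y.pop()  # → 0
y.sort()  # [-20, -6]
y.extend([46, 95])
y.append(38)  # [-20, -6, 46, 95, 38]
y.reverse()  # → [38, 95, 46, -6, -20]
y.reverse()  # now [-20, -6, 46, 95, 38]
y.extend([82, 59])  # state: [-20, -6, 46, 95, 38, 82, 59]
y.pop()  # 59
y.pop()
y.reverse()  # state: [38, 95, 46, -6, -20]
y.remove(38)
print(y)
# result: [95, 46, -6, -20]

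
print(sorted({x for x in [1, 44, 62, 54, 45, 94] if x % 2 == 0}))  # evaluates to [44, 54, 62, 94]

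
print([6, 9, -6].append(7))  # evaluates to None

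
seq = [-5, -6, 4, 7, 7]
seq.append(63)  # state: [-5, -6, 4, 7, 7, 63]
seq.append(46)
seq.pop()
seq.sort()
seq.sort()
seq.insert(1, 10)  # [-6, 10, -5, 4, 7, 7, 63]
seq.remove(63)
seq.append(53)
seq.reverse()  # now [53, 7, 7, 4, -5, 10, -6]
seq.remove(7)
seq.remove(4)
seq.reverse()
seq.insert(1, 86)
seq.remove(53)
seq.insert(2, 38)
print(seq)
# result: [-6, 86, 38, 10, -5, 7]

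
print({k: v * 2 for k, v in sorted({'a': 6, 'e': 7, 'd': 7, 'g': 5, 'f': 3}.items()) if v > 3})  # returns {'a': 12, 'd': 14, 'e': 14, 'g': 10}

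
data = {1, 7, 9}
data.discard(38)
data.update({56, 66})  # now {1, 7, 9, 56, 66}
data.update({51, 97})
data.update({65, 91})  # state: {1, 7, 9, 51, 56, 65, 66, 91, 97}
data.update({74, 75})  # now {1, 7, 9, 51, 56, 65, 66, 74, 75, 91, 97}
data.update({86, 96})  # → {1, 7, 9, 51, 56, 65, 66, 74, 75, 86, 91, 96, 97}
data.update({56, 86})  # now {1, 7, 9, 51, 56, 65, 66, 74, 75, 86, 91, 96, 97}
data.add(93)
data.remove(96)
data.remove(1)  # {7, 9, 51, 56, 65, 66, 74, 75, 86, 91, 93, 97}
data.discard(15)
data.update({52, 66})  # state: {7, 9, 51, 52, 56, 65, 66, 74, 75, 86, 91, 93, 97}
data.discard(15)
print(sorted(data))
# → [7, 9, 51, 52, 56, 65, 66, 74, 75, 86, 91, 93, 97]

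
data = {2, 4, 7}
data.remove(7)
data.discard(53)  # {2, 4}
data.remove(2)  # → {4}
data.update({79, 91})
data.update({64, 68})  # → {4, 64, 68, 79, 91}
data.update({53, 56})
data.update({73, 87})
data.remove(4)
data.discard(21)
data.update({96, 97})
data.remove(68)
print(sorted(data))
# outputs [53, 56, 64, 73, 79, 87, 91, 96, 97]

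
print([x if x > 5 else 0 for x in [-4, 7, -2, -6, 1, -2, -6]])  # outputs [0, 7, 0, 0, 0, 0, 0]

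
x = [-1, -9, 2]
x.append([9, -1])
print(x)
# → [-1, -9, 2, [9, -1]]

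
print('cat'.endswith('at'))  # True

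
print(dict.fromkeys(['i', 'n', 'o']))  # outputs {'i': None, 'n': None, 'o': None}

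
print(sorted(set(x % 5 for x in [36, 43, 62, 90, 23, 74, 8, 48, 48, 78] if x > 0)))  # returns [0, 1, 2, 3, 4]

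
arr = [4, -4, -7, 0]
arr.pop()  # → 0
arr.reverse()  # [-7, -4, 4]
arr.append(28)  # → [-7, -4, 4, 28]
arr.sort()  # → [-7, -4, 4, 28]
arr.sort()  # [-7, -4, 4, 28]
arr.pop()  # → 28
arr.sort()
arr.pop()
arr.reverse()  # [-4, -7]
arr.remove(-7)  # [-4]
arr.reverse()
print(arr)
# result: [-4]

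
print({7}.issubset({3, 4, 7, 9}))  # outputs True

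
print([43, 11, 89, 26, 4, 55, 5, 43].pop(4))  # 4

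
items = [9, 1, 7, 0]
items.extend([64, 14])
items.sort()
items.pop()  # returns 64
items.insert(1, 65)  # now [0, 65, 1, 7, 9, 14]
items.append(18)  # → [0, 65, 1, 7, 9, 14, 18]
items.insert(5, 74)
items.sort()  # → [0, 1, 7, 9, 14, 18, 65, 74]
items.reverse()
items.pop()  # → 0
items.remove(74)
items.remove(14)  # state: [65, 18, 9, 7, 1]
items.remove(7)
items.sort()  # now [1, 9, 18, 65]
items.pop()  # 65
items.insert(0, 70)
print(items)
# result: [70, 1, 9, 18]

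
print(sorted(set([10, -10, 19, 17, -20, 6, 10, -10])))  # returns [-20, -10, 6, 10, 17, 19]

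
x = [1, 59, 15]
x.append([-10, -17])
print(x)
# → [1, 59, 15, [-10, -17]]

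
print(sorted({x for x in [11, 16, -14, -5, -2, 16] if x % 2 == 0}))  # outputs [-14, -2, 16]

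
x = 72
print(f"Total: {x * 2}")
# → Total: 144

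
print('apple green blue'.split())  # ['apple', 'green', 'blue']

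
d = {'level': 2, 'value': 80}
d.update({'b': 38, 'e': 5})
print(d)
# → {'level': 2, 'value': 80, 'b': 38, 'e': 5}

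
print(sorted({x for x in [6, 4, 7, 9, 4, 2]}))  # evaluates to [2, 4, 6, 7, 9]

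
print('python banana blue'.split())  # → ['python', 'banana', 'blue']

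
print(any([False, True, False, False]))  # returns True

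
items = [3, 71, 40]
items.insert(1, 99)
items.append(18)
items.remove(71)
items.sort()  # [3, 18, 40, 99]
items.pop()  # 99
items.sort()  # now [3, 18, 40]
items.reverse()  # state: [40, 18, 3]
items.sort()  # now [3, 18, 40]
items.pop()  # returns 40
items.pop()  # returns 18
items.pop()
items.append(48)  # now [48]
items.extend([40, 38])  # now [48, 40, 38]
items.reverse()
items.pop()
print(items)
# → [38, 40]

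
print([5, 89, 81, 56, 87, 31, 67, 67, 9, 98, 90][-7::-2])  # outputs [87, 81, 5]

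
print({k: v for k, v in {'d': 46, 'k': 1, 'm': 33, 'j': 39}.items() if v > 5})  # {'d': 46, 'm': 33, 'j': 39}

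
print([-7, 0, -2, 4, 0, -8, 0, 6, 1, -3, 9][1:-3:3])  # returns [0, 0, 6]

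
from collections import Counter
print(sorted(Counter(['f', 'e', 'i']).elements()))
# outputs ['e', 'f', 'i']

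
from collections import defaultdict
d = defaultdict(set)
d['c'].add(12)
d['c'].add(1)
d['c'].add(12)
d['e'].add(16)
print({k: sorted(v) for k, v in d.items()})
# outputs {'c': [1, 12], 'e': [16]}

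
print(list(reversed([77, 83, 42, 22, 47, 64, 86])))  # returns [86, 64, 47, 22, 42, 83, 77]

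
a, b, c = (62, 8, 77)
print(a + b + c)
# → 147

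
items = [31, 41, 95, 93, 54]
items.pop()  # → 54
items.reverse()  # [93, 95, 41, 31]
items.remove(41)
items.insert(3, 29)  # [93, 95, 31, 29]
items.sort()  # [29, 31, 93, 95]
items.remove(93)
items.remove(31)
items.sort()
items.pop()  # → 95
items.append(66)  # [29, 66]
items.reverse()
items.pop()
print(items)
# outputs [66]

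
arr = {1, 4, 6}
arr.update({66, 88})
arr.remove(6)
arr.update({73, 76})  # {1, 4, 66, 73, 76, 88}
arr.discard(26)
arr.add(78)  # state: {1, 4, 66, 73, 76, 78, 88}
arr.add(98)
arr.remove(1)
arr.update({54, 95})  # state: {4, 54, 66, 73, 76, 78, 88, 95, 98}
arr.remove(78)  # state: {4, 54, 66, 73, 76, 88, 95, 98}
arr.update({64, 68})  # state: {4, 54, 64, 66, 68, 73, 76, 88, 95, 98}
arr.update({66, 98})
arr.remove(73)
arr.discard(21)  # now {4, 54, 64, 66, 68, 76, 88, 95, 98}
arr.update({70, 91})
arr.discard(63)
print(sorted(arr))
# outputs [4, 54, 64, 66, 68, 70, 76, 88, 91, 95, 98]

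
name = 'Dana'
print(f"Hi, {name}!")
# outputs Hi, Dana!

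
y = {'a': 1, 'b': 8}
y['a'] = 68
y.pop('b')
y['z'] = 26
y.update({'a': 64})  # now {'a': 64, 'z': 26}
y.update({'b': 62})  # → {'a': 64, 'z': 26, 'b': 62}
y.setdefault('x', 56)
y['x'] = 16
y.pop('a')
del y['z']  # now {'b': 62, 'x': 16}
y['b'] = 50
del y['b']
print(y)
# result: {'x': 16}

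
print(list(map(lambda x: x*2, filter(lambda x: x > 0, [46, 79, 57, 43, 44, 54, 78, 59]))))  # [92, 158, 114, 86, 88, 108, 156, 118]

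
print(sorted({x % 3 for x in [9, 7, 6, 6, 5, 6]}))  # [0, 1, 2]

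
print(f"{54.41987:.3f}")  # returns 54.420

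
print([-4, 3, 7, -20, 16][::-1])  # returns [16, -20, 7, 3, -4]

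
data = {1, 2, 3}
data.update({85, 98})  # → {1, 2, 3, 85, 98}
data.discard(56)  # {1, 2, 3, 85, 98}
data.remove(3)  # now {1, 2, 85, 98}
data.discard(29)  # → {1, 2, 85, 98}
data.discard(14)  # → {1, 2, 85, 98}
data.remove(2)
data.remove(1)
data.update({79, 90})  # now {79, 85, 90, 98}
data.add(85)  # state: {79, 85, 90, 98}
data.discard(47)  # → {79, 85, 90, 98}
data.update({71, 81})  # {71, 79, 81, 85, 90, 98}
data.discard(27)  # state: {71, 79, 81, 85, 90, 98}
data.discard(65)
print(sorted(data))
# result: [71, 79, 81, 85, 90, 98]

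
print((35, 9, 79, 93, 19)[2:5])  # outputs (79, 93, 19)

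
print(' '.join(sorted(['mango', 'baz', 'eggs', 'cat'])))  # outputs baz cat eggs mango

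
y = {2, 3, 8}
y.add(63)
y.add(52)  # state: {2, 3, 8, 52, 63}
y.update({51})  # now {2, 3, 8, 51, 52, 63}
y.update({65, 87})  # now {2, 3, 8, 51, 52, 63, 65, 87}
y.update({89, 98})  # {2, 3, 8, 51, 52, 63, 65, 87, 89, 98}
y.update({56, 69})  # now {2, 3, 8, 51, 52, 56, 63, 65, 69, 87, 89, 98}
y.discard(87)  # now {2, 3, 8, 51, 52, 56, 63, 65, 69, 89, 98}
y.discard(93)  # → {2, 3, 8, 51, 52, 56, 63, 65, 69, 89, 98}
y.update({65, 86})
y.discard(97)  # {2, 3, 8, 51, 52, 56, 63, 65, 69, 86, 89, 98}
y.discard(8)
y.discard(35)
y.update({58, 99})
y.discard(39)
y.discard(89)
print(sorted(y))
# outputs [2, 3, 51, 52, 56, 58, 63, 65, 69, 86, 98, 99]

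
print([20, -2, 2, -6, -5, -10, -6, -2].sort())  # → None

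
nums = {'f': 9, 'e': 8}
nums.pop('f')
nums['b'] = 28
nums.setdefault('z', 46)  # 46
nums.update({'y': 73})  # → {'e': 8, 'b': 28, 'z': 46, 'y': 73}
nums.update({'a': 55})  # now {'e': 8, 'b': 28, 'z': 46, 'y': 73, 'a': 55}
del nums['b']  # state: {'e': 8, 'z': 46, 'y': 73, 'a': 55}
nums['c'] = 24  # {'e': 8, 'z': 46, 'y': 73, 'a': 55, 'c': 24}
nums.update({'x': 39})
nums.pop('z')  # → 46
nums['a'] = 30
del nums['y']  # {'e': 8, 'a': 30, 'c': 24, 'x': 39}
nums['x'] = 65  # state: {'e': 8, 'a': 30, 'c': 24, 'x': 65}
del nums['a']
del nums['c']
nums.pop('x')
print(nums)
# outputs {'e': 8}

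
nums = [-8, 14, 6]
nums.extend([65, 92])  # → [-8, 14, 6, 65, 92]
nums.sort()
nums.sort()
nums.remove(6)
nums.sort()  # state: [-8, 14, 65, 92]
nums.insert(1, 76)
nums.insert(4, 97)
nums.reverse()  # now [92, 97, 65, 14, 76, -8]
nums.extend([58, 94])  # [92, 97, 65, 14, 76, -8, 58, 94]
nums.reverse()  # [94, 58, -8, 76, 14, 65, 97, 92]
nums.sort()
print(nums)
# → [-8, 14, 58, 65, 76, 92, 94, 97]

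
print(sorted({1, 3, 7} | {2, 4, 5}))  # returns [1, 2, 3, 4, 5, 7]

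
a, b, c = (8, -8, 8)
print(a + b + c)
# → 8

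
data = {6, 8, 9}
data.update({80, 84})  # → {6, 8, 9, 80, 84}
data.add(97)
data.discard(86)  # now {6, 8, 9, 80, 84, 97}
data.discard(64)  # {6, 8, 9, 80, 84, 97}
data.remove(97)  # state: {6, 8, 9, 80, 84}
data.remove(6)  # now {8, 9, 80, 84}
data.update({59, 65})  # {8, 9, 59, 65, 80, 84}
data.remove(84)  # {8, 9, 59, 65, 80}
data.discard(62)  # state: {8, 9, 59, 65, 80}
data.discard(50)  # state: {8, 9, 59, 65, 80}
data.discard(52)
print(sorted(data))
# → [8, 9, 59, 65, 80]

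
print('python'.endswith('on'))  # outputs True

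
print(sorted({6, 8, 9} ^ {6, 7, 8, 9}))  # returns [7]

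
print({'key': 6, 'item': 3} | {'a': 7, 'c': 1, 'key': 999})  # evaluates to {'key': 999, 'item': 3, 'a': 7, 'c': 1}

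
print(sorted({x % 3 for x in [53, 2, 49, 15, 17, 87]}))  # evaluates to [0, 1, 2]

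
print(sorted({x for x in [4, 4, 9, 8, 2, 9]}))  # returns [2, 4, 8, 9]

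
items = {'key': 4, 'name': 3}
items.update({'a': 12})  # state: {'key': 4, 'name': 3, 'a': 12}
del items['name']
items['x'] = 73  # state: {'key': 4, 'a': 12, 'x': 73}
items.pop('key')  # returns 4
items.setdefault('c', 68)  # 68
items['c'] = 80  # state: {'a': 12, 'x': 73, 'c': 80}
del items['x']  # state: {'a': 12, 'c': 80}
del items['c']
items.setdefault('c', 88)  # 88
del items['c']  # {'a': 12}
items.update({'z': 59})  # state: {'a': 12, 'z': 59}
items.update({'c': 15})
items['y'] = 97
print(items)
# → {'a': 12, 'z': 59, 'c': 15, 'y': 97}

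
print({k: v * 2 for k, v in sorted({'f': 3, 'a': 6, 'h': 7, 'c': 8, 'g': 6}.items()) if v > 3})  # {'a': 12, 'c': 16, 'g': 12, 'h': 14}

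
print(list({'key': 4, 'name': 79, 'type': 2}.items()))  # [('key', 4), ('name', 79), ('type', 2)]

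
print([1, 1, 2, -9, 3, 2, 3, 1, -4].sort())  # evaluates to None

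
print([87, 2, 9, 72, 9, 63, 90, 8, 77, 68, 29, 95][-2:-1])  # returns [29]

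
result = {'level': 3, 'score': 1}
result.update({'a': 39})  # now {'level': 3, 'score': 1, 'a': 39}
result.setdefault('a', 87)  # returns 39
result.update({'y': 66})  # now {'level': 3, 'score': 1, 'a': 39, 'y': 66}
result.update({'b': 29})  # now {'level': 3, 'score': 1, 'a': 39, 'y': 66, 'b': 29}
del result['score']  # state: {'level': 3, 'a': 39, 'y': 66, 'b': 29}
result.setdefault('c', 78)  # 78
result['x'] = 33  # {'level': 3, 'a': 39, 'y': 66, 'b': 29, 'c': 78, 'x': 33}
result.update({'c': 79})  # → {'level': 3, 'a': 39, 'y': 66, 'b': 29, 'c': 79, 'x': 33}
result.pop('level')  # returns 3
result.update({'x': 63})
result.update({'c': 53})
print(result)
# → {'a': 39, 'y': 66, 'b': 29, 'c': 53, 'x': 63}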